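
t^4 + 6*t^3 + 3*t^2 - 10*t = t*(t - 1)*(t + 2)*(t + 5)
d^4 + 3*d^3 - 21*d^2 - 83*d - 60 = (d - 5)*(d + 1)*(d + 3)*(d + 4)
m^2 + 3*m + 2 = (m + 1)*(m + 2)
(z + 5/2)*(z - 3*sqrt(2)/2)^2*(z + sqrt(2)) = z^4 - 2*sqrt(2)*z^3 + 5*z^3/2 - 5*sqrt(2)*z^2 - 3*z^2/2 - 15*z/4 + 9*sqrt(2)*z/2 + 45*sqrt(2)/4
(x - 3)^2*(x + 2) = x^3 - 4*x^2 - 3*x + 18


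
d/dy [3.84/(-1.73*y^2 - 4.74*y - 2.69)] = (13.2864*y + 18.2016)/(1.73*y^2 + 4.74*y + 2.69)^2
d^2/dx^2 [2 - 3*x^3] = -18*x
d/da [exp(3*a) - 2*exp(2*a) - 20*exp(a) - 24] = (3*exp(2*a) - 4*exp(a) - 20)*exp(a)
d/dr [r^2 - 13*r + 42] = 2*r - 13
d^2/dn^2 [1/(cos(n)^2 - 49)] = 2*(-2*sin(n)^4 + 99*sin(n)^2 - 48)/(cos(n)^2 - 49)^3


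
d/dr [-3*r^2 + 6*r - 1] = 6 - 6*r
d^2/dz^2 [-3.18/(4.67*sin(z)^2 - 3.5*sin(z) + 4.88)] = (277.409208*sin(z)^4 - 155.9313*sin(z)^3 - 667.042524*sin(z)^2 + 366.177*sin(z) + 67.031856)/(4.67*sin(z)^2 - 3.5*sin(z) + 4.88)^3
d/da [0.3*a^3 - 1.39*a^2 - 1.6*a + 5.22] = 0.9*a^2 - 2.78*a - 1.6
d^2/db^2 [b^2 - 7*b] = 2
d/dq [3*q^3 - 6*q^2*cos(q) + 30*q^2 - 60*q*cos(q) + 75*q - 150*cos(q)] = 6*q^2*sin(q) + 9*q^2 + 60*q*sin(q) - 12*q*cos(q) + 60*q + 150*sin(q) - 60*cos(q) + 75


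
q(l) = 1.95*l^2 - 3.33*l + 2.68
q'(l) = 3.9*l - 3.33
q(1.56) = 2.23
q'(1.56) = 2.75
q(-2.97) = 29.77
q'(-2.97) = -14.91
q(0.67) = 1.32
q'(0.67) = -0.72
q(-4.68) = 60.97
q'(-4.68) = -21.58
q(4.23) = 23.49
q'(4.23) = 13.17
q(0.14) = 2.25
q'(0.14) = -2.78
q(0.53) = 1.46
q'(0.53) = -1.26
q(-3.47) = 37.71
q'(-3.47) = -16.86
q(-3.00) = 30.22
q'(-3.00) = -15.03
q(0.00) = 2.68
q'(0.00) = -3.33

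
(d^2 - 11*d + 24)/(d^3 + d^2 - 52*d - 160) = (d - 3)/(d^2 + 9*d + 20)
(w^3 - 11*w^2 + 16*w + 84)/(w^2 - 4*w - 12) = w - 7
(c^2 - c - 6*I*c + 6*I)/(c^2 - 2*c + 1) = (c - 6*I)/(c - 1)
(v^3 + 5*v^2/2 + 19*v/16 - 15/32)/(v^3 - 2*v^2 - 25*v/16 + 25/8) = (8*v^2 + 10*v - 3)/(2*(4*v^2 - 13*v + 10))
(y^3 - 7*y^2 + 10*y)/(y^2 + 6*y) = (y^2 - 7*y + 10)/(y + 6)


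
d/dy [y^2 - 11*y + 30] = 2*y - 11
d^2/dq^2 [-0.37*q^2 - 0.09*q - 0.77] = -0.740000000000000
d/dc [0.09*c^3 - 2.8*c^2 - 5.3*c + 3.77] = 0.27*c^2 - 5.6*c - 5.3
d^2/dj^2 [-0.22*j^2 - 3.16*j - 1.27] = -0.440000000000000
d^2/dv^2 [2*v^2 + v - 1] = 4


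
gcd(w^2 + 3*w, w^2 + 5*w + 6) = w + 3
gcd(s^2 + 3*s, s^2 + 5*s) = s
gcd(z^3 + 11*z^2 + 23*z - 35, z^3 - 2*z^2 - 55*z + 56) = z^2 + 6*z - 7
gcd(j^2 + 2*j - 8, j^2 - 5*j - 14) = 1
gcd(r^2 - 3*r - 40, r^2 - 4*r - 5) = 1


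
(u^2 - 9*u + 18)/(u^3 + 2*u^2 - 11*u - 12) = (u - 6)/(u^2 + 5*u + 4)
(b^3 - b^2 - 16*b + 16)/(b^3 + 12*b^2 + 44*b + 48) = (b^2 - 5*b + 4)/(b^2 + 8*b + 12)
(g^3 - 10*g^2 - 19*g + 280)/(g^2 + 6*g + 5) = (g^2 - 15*g + 56)/(g + 1)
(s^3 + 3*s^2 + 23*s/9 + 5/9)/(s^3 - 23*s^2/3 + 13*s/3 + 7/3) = (3*s^2 + 8*s + 5)/(3*(s^2 - 8*s + 7))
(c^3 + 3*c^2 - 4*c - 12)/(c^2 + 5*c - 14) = (c^2 + 5*c + 6)/(c + 7)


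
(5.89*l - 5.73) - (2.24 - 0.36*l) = 6.25*l - 7.97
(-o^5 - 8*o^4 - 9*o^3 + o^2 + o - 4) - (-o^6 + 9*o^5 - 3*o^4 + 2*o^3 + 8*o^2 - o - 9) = o^6 - 10*o^5 - 5*o^4 - 11*o^3 - 7*o^2 + 2*o + 5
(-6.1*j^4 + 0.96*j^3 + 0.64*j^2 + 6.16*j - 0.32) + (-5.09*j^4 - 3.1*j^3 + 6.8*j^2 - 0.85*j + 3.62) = -11.19*j^4 - 2.14*j^3 + 7.44*j^2 + 5.31*j + 3.3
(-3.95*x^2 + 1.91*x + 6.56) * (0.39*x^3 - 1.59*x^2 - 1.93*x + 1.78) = -1.5405*x^5 + 7.0254*x^4 + 7.145*x^3 - 21.1477*x^2 - 9.261*x + 11.6768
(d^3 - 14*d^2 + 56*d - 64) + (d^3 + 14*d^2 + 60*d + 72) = 2*d^3 + 116*d + 8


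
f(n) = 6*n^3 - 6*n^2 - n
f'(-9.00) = 1565.00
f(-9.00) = -4851.00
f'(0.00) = -1.00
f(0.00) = 0.00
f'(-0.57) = 11.69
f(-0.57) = -2.49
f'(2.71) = 98.67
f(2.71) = 72.64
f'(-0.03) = -0.62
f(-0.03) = 0.02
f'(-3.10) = 209.18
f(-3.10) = -233.31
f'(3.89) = 224.70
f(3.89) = 258.50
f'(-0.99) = 28.52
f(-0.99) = -10.71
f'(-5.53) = 615.82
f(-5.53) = -1192.63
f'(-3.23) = 225.55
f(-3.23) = -261.56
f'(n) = 18*n^2 - 12*n - 1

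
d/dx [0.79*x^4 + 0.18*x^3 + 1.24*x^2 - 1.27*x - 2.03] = 3.16*x^3 + 0.54*x^2 + 2.48*x - 1.27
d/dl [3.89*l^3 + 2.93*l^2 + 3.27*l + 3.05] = 11.67*l^2 + 5.86*l + 3.27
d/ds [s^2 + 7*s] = 2*s + 7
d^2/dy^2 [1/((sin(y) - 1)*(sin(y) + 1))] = (4*cos(y)^2 - 6)/cos(y)^4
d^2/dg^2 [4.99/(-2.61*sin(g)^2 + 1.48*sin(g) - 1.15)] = (135.969516*sin(g)^4 - 57.826116*sin(g)^3 - 252.934118*sin(g)^2 + 124.145212*sin(g) + 8.094778)/(2.61*sin(g)^2 - 1.48*sin(g) + 1.15)^3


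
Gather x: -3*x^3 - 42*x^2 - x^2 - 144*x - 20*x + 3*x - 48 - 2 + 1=-3*x^3 - 43*x^2 - 161*x - 49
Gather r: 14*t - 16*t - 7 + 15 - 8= -2*t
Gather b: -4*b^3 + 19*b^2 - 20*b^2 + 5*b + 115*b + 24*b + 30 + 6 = -4*b^3 - b^2 + 144*b + 36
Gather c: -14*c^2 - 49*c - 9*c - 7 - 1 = -14*c^2 - 58*c - 8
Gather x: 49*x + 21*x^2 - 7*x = 21*x^2 + 42*x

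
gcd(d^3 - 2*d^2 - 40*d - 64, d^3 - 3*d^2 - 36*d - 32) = d^2 - 4*d - 32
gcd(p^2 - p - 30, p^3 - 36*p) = p - 6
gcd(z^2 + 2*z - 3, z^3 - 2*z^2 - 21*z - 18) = z + 3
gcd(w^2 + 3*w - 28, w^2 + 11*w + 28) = w + 7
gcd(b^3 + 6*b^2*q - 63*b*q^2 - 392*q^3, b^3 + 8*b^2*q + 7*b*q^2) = b + 7*q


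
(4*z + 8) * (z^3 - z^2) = 4*z^4 + 4*z^3 - 8*z^2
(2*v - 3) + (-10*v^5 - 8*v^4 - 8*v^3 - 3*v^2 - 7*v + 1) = -10*v^5 - 8*v^4 - 8*v^3 - 3*v^2 - 5*v - 2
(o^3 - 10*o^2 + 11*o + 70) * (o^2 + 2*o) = o^5 - 8*o^4 - 9*o^3 + 92*o^2 + 140*o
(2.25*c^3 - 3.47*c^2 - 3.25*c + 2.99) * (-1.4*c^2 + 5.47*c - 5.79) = -3.15*c^5 + 17.1655*c^4 - 27.4584*c^3 - 1.8722*c^2 + 35.1728*c - 17.3121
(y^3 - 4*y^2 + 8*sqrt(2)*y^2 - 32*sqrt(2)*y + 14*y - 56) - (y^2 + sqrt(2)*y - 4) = y^3 - 5*y^2 + 8*sqrt(2)*y^2 - 33*sqrt(2)*y + 14*y - 52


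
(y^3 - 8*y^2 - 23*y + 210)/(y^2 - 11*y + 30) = (y^2 - 2*y - 35)/(y - 5)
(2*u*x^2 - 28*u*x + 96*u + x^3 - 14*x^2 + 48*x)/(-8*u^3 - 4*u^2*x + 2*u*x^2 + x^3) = (x^2 - 14*x + 48)/(-4*u^2 + x^2)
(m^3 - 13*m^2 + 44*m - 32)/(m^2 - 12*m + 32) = m - 1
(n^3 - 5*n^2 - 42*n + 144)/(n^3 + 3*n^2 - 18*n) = (n - 8)/n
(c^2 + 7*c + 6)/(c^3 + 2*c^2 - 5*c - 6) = (c + 6)/(c^2 + c - 6)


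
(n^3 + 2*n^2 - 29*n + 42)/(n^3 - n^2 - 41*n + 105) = (n - 2)/(n - 5)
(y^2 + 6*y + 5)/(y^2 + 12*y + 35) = (y + 1)/(y + 7)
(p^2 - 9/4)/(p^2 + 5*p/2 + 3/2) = (p - 3/2)/(p + 1)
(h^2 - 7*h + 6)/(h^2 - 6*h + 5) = (h - 6)/(h - 5)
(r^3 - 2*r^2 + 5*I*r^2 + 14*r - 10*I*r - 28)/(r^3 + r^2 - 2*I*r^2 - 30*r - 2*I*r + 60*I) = (r^2 + r*(-2 + 7*I) - 14*I)/(r^2 + r - 30)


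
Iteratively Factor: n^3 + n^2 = (n)*(n^2 + n) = n^2*(n + 1)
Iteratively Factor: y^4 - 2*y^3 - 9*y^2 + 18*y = (y)*(y^3 - 2*y^2 - 9*y + 18) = y*(y - 3)*(y^2 + y - 6) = y*(y - 3)*(y - 2)*(y + 3)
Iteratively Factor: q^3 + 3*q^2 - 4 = (q + 2)*(q^2 + q - 2) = (q - 1)*(q + 2)*(q + 2)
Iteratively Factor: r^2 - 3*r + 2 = (r - 2)*(r - 1)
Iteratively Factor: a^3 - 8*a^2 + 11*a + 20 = (a + 1)*(a^2 - 9*a + 20) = (a - 5)*(a + 1)*(a - 4)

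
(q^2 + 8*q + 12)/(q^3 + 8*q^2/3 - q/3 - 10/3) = 3*(q + 6)/(3*q^2 + 2*q - 5)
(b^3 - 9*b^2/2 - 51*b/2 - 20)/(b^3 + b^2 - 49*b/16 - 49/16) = 8*(2*b^2 - 11*b - 40)/(16*b^2 - 49)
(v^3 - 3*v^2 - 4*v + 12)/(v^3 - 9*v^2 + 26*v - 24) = (v + 2)/(v - 4)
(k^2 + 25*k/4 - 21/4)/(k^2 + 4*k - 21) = (k - 3/4)/(k - 3)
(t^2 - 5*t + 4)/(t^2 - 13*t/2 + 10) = 2*(t - 1)/(2*t - 5)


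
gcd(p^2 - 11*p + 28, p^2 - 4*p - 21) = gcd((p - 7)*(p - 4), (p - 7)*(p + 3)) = p - 7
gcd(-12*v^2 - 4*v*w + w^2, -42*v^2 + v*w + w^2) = 6*v - w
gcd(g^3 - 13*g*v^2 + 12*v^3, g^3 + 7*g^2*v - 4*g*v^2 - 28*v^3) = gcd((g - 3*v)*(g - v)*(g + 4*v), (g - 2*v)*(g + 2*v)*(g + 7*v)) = 1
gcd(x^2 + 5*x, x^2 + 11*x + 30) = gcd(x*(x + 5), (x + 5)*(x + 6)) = x + 5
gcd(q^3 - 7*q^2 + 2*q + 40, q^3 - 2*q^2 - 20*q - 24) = q + 2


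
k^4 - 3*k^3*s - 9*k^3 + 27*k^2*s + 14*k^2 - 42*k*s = k*(k - 7)*(k - 2)*(k - 3*s)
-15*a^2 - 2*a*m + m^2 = (-5*a + m)*(3*a + m)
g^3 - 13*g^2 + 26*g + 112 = (g - 8)*(g - 7)*(g + 2)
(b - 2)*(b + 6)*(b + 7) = b^3 + 11*b^2 + 16*b - 84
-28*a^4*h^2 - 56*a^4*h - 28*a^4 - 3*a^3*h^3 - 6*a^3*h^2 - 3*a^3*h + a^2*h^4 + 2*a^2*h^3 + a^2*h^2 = (-7*a + h)*(4*a + h)*(a*h + a)^2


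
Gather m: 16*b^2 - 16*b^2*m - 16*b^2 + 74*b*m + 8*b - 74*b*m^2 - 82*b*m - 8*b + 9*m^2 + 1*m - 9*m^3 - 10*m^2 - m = -9*m^3 + m^2*(-74*b - 1) + m*(-16*b^2 - 8*b)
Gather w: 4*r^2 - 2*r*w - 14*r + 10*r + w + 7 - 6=4*r^2 - 4*r + w*(1 - 2*r) + 1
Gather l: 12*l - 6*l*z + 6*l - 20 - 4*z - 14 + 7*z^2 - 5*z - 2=l*(18 - 6*z) + 7*z^2 - 9*z - 36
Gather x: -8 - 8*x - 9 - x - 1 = -9*x - 18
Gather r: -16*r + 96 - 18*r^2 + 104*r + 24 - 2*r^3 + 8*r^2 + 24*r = -2*r^3 - 10*r^2 + 112*r + 120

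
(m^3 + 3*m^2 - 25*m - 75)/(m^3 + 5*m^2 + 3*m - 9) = (m^2 - 25)/(m^2 + 2*m - 3)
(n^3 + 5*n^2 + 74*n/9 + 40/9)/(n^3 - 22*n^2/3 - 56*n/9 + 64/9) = (3*n^2 + 11*n + 10)/(3*n^2 - 26*n + 16)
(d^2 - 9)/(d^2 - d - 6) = (d + 3)/(d + 2)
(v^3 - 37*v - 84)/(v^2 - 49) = (v^2 + 7*v + 12)/(v + 7)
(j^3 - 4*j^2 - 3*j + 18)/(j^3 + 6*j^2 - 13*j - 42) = (j - 3)/(j + 7)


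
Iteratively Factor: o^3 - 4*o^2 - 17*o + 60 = (o + 4)*(o^2 - 8*o + 15) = (o - 5)*(o + 4)*(o - 3)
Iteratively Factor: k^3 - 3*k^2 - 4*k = (k)*(k^2 - 3*k - 4) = k*(k + 1)*(k - 4)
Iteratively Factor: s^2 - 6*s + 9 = (s - 3)*(s - 3)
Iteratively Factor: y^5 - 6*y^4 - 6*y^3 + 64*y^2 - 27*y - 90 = (y - 5)*(y^4 - y^3 - 11*y^2 + 9*y + 18) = (y - 5)*(y + 3)*(y^3 - 4*y^2 + y + 6) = (y - 5)*(y - 3)*(y + 3)*(y^2 - y - 2) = (y - 5)*(y - 3)*(y + 1)*(y + 3)*(y - 2)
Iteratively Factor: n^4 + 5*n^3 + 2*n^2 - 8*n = (n - 1)*(n^3 + 6*n^2 + 8*n) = (n - 1)*(n + 2)*(n^2 + 4*n) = n*(n - 1)*(n + 2)*(n + 4)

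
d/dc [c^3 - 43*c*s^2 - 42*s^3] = 3*c^2 - 43*s^2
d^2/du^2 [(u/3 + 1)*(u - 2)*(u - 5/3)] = 2*u - 4/9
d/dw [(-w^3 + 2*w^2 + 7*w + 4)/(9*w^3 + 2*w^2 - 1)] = (-20*w^4 - 126*w^3 - 119*w^2 - 20*w - 7)/(81*w^6 + 36*w^5 + 4*w^4 - 18*w^3 - 4*w^2 + 1)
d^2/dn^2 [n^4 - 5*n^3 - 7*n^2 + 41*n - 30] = 12*n^2 - 30*n - 14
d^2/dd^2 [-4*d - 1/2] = 0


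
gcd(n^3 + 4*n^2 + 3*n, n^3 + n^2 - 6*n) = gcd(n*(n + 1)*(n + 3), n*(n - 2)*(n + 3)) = n^2 + 3*n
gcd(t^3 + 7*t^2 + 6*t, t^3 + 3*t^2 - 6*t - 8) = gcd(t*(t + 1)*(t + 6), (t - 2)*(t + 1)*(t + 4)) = t + 1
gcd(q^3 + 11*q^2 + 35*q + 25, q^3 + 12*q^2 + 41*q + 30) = q^2 + 6*q + 5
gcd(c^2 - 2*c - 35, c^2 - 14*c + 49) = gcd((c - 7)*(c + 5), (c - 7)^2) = c - 7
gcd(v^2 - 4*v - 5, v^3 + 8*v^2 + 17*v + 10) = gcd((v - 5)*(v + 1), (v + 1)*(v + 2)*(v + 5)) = v + 1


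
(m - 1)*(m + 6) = m^2 + 5*m - 6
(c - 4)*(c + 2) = c^2 - 2*c - 8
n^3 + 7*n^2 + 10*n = n*(n + 2)*(n + 5)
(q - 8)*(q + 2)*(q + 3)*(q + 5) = q^4 + 2*q^3 - 49*q^2 - 218*q - 240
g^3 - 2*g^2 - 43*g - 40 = (g - 8)*(g + 1)*(g + 5)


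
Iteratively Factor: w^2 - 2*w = (w - 2)*(w)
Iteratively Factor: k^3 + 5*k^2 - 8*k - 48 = (k + 4)*(k^2 + k - 12) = (k - 3)*(k + 4)*(k + 4)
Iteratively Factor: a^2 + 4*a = (a)*(a + 4)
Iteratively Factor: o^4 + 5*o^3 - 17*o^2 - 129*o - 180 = (o + 3)*(o^3 + 2*o^2 - 23*o - 60) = (o - 5)*(o + 3)*(o^2 + 7*o + 12) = (o - 5)*(o + 3)^2*(o + 4)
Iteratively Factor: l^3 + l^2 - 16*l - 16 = (l + 1)*(l^2 - 16) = (l + 1)*(l + 4)*(l - 4)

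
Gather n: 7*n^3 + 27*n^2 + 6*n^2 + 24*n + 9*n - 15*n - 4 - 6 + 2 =7*n^3 + 33*n^2 + 18*n - 8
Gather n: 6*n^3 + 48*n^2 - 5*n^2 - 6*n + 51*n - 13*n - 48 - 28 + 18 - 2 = 6*n^3 + 43*n^2 + 32*n - 60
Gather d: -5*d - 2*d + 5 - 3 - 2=-7*d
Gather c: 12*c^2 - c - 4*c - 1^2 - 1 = 12*c^2 - 5*c - 2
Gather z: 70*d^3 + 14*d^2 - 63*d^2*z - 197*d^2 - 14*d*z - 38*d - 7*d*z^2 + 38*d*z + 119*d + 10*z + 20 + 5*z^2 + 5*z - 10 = 70*d^3 - 183*d^2 + 81*d + z^2*(5 - 7*d) + z*(-63*d^2 + 24*d + 15) + 10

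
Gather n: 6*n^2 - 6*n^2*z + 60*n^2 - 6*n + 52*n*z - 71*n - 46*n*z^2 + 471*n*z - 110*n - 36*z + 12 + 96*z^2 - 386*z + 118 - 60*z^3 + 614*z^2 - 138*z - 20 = n^2*(66 - 6*z) + n*(-46*z^2 + 523*z - 187) - 60*z^3 + 710*z^2 - 560*z + 110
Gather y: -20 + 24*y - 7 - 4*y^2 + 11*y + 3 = -4*y^2 + 35*y - 24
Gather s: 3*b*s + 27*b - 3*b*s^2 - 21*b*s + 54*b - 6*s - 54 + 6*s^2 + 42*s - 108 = 81*b + s^2*(6 - 3*b) + s*(36 - 18*b) - 162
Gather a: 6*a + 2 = 6*a + 2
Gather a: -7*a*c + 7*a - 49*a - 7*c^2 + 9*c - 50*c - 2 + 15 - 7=a*(-7*c - 42) - 7*c^2 - 41*c + 6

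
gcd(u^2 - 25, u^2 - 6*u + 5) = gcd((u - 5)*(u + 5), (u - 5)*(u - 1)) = u - 5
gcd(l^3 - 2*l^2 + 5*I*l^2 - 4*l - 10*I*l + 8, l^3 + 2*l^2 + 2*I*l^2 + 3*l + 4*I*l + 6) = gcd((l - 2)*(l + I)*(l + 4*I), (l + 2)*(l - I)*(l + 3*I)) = 1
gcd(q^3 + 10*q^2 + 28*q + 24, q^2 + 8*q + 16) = 1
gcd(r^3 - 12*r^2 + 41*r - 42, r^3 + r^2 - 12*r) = r - 3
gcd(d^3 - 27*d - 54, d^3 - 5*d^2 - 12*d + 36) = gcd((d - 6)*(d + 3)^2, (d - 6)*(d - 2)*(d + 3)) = d^2 - 3*d - 18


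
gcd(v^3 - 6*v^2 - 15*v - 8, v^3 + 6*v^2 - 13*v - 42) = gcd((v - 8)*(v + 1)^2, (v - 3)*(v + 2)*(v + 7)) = 1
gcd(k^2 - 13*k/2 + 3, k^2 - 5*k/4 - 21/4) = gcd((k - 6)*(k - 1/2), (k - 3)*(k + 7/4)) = 1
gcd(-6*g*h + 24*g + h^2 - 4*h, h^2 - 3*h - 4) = h - 4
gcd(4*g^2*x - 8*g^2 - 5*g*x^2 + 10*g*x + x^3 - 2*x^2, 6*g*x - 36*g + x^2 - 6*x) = 1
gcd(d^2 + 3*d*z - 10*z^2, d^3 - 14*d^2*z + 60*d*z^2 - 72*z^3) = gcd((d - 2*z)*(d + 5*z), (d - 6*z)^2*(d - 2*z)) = -d + 2*z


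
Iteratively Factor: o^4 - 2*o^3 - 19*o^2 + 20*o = (o)*(o^3 - 2*o^2 - 19*o + 20) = o*(o - 5)*(o^2 + 3*o - 4) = o*(o - 5)*(o - 1)*(o + 4)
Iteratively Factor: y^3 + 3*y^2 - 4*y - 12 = (y + 3)*(y^2 - 4) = (y - 2)*(y + 3)*(y + 2)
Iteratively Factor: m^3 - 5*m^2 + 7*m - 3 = (m - 3)*(m^2 - 2*m + 1) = (m - 3)*(m - 1)*(m - 1)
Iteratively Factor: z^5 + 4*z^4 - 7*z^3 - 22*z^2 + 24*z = (z)*(z^4 + 4*z^3 - 7*z^2 - 22*z + 24) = z*(z - 1)*(z^3 + 5*z^2 - 2*z - 24) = z*(z - 1)*(z + 3)*(z^2 + 2*z - 8) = z*(z - 2)*(z - 1)*(z + 3)*(z + 4)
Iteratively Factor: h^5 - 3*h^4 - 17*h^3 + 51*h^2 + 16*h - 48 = (h + 1)*(h^4 - 4*h^3 - 13*h^2 + 64*h - 48) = (h - 3)*(h + 1)*(h^3 - h^2 - 16*h + 16) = (h - 3)*(h - 1)*(h + 1)*(h^2 - 16) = (h - 4)*(h - 3)*(h - 1)*(h + 1)*(h + 4)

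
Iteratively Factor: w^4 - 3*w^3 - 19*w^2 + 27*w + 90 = (w + 2)*(w^3 - 5*w^2 - 9*w + 45) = (w + 2)*(w + 3)*(w^2 - 8*w + 15) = (w - 5)*(w + 2)*(w + 3)*(w - 3)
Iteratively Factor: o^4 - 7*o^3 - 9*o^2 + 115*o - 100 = (o + 4)*(o^3 - 11*o^2 + 35*o - 25) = (o - 5)*(o + 4)*(o^2 - 6*o + 5) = (o - 5)*(o - 1)*(o + 4)*(o - 5)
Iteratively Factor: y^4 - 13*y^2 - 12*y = (y + 3)*(y^3 - 3*y^2 - 4*y) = (y - 4)*(y + 3)*(y^2 + y) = (y - 4)*(y + 1)*(y + 3)*(y)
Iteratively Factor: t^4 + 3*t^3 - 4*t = (t - 1)*(t^3 + 4*t^2 + 4*t) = t*(t - 1)*(t^2 + 4*t + 4) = t*(t - 1)*(t + 2)*(t + 2)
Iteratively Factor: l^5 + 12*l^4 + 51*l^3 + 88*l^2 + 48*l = (l + 1)*(l^4 + 11*l^3 + 40*l^2 + 48*l) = (l + 1)*(l + 4)*(l^3 + 7*l^2 + 12*l) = (l + 1)*(l + 4)^2*(l^2 + 3*l) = l*(l + 1)*(l + 4)^2*(l + 3)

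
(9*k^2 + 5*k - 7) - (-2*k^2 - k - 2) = 11*k^2 + 6*k - 5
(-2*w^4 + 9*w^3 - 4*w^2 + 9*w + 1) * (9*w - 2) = -18*w^5 + 85*w^4 - 54*w^3 + 89*w^2 - 9*w - 2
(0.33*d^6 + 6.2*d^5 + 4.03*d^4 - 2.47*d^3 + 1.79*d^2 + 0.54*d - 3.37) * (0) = 0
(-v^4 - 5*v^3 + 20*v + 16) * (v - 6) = -v^5 + v^4 + 30*v^3 + 20*v^2 - 104*v - 96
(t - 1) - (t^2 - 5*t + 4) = -t^2 + 6*t - 5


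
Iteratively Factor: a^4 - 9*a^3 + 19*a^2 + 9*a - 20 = (a - 1)*(a^3 - 8*a^2 + 11*a + 20) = (a - 4)*(a - 1)*(a^2 - 4*a - 5) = (a - 4)*(a - 1)*(a + 1)*(a - 5)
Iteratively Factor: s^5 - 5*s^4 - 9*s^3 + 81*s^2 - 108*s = (s)*(s^4 - 5*s^3 - 9*s^2 + 81*s - 108) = s*(s - 3)*(s^3 - 2*s^2 - 15*s + 36) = s*(s - 3)^2*(s^2 + s - 12) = s*(s - 3)^3*(s + 4)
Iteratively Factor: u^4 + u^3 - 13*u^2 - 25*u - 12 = (u - 4)*(u^3 + 5*u^2 + 7*u + 3) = (u - 4)*(u + 3)*(u^2 + 2*u + 1) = (u - 4)*(u + 1)*(u + 3)*(u + 1)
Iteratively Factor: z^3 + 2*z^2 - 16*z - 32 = (z + 4)*(z^2 - 2*z - 8) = (z - 4)*(z + 4)*(z + 2)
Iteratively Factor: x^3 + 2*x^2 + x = (x + 1)*(x^2 + x) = x*(x + 1)*(x + 1)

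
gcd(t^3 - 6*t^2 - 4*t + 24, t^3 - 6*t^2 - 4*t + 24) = t^3 - 6*t^2 - 4*t + 24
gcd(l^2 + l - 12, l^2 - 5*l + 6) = l - 3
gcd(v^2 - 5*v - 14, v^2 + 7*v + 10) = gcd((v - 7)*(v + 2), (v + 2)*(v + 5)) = v + 2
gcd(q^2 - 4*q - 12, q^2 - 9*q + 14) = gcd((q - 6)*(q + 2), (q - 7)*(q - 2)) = 1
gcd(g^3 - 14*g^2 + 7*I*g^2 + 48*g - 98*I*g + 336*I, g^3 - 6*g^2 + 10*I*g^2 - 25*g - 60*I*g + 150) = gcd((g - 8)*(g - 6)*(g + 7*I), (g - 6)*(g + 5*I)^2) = g - 6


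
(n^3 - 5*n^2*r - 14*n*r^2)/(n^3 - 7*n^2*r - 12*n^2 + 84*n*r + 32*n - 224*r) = n*(n + 2*r)/(n^2 - 12*n + 32)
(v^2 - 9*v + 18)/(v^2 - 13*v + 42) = (v - 3)/(v - 7)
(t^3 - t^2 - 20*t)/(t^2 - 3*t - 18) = t*(-t^2 + t + 20)/(-t^2 + 3*t + 18)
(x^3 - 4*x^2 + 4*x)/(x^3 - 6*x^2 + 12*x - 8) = x/(x - 2)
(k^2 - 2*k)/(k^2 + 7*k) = (k - 2)/(k + 7)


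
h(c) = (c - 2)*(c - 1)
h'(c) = 2*c - 3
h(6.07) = 20.63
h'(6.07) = 9.14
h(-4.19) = 32.13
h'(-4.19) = -11.38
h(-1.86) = 11.04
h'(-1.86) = -6.72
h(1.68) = -0.22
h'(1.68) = 0.36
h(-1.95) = 11.65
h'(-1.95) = -6.90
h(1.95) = -0.05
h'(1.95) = 0.90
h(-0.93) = 5.65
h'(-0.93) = -4.86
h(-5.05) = 42.65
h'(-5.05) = -13.10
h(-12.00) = 182.00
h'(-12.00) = -27.00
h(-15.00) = 272.00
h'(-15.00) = -33.00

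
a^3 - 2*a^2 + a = a*(a - 1)^2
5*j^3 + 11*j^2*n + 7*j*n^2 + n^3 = (j + n)^2*(5*j + n)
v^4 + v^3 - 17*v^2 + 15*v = v*(v - 3)*(v - 1)*(v + 5)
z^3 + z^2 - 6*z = z*(z - 2)*(z + 3)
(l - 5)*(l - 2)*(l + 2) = l^3 - 5*l^2 - 4*l + 20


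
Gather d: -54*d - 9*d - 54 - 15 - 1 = -63*d - 70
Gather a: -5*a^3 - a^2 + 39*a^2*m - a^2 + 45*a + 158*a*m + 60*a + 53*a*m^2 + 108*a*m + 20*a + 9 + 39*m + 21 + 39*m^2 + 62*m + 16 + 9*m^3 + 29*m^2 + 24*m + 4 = -5*a^3 + a^2*(39*m - 2) + a*(53*m^2 + 266*m + 125) + 9*m^3 + 68*m^2 + 125*m + 50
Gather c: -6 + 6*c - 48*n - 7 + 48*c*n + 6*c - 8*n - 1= c*(48*n + 12) - 56*n - 14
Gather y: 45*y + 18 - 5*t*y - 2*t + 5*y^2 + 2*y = -2*t + 5*y^2 + y*(47 - 5*t) + 18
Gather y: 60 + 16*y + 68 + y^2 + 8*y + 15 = y^2 + 24*y + 143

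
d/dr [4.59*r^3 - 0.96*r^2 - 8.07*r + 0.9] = 13.77*r^2 - 1.92*r - 8.07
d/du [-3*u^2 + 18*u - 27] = 18 - 6*u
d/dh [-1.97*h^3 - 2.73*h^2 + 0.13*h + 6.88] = -5.91*h^2 - 5.46*h + 0.13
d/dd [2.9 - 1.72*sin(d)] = -1.72*cos(d)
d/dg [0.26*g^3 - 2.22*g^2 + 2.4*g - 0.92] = 0.78*g^2 - 4.44*g + 2.4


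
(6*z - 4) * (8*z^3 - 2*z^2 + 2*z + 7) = 48*z^4 - 44*z^3 + 20*z^2 + 34*z - 28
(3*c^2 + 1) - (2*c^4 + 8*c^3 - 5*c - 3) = -2*c^4 - 8*c^3 + 3*c^2 + 5*c + 4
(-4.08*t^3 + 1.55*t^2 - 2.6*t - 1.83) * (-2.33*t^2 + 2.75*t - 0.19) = 9.5064*t^5 - 14.8315*t^4 + 11.0957*t^3 - 3.1806*t^2 - 4.5385*t + 0.3477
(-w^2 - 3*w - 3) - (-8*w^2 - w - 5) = 7*w^2 - 2*w + 2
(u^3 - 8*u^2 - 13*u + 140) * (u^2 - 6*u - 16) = u^5 - 14*u^4 + 19*u^3 + 346*u^2 - 632*u - 2240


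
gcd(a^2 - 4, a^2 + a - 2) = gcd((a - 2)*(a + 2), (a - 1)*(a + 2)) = a + 2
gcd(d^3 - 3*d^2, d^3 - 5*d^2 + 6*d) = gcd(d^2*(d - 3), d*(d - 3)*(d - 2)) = d^2 - 3*d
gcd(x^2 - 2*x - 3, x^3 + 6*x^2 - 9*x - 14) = x + 1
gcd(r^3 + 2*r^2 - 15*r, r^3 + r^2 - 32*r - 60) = r + 5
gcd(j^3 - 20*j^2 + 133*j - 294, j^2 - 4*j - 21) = j - 7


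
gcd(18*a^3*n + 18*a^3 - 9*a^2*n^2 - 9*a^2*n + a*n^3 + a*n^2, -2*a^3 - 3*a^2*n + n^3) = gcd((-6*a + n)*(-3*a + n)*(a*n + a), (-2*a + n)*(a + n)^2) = 1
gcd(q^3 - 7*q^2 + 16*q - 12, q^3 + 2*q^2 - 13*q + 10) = q - 2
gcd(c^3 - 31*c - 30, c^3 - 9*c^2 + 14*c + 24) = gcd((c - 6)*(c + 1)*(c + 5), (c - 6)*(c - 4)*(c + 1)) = c^2 - 5*c - 6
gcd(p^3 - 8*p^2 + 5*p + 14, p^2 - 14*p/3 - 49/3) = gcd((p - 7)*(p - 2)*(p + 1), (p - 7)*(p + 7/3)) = p - 7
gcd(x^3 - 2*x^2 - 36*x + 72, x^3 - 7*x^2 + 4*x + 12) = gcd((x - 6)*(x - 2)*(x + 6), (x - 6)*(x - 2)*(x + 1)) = x^2 - 8*x + 12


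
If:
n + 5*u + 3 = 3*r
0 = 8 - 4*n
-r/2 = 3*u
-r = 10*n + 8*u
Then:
No Solution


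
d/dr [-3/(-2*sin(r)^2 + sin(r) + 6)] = 3*(1 - 4*sin(r))*cos(r)/(sin(r) + cos(2*r) + 5)^2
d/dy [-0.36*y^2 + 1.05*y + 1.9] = 1.05 - 0.72*y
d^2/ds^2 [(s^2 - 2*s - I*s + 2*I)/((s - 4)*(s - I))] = 4/(s^3 - 12*s^2 + 48*s - 64)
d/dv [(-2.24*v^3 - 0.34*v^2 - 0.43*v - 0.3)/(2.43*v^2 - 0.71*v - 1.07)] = (-5.4432*v^4 + 3.1808*v^3 + 8.4767*v^2 + 2.1856*v + 0.2471)/(5.9049*v^4 - 3.4506*v^3 - 4.6961*v^2 + 1.5194*v + 1.1449)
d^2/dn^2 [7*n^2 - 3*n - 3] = 14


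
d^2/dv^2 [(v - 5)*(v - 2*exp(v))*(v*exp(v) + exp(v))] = (v^3 - 8*v^2*exp(v) + 2*v^2 + 16*v*exp(v) - 15*v + 68*exp(v) - 18)*exp(v)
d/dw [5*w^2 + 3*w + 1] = 10*w + 3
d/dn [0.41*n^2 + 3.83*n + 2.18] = 0.82*n + 3.83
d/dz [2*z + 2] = 2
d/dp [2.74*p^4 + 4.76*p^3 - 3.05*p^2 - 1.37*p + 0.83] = 10.96*p^3 + 14.28*p^2 - 6.1*p - 1.37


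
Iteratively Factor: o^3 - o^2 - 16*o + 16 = (o - 4)*(o^2 + 3*o - 4) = (o - 4)*(o + 4)*(o - 1)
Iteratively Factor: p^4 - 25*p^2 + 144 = (p - 4)*(p^3 + 4*p^2 - 9*p - 36) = (p - 4)*(p + 4)*(p^2 - 9) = (p - 4)*(p - 3)*(p + 4)*(p + 3)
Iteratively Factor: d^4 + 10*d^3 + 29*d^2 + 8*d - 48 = (d + 4)*(d^3 + 6*d^2 + 5*d - 12) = (d + 3)*(d + 4)*(d^2 + 3*d - 4) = (d - 1)*(d + 3)*(d + 4)*(d + 4)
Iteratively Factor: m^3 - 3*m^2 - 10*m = (m + 2)*(m^2 - 5*m) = (m - 5)*(m + 2)*(m)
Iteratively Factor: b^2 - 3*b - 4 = (b + 1)*(b - 4)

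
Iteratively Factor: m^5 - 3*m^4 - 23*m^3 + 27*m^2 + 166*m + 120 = (m + 3)*(m^4 - 6*m^3 - 5*m^2 + 42*m + 40) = (m - 5)*(m + 3)*(m^3 - m^2 - 10*m - 8) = (m - 5)*(m + 1)*(m + 3)*(m^2 - 2*m - 8) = (m - 5)*(m - 4)*(m + 1)*(m + 3)*(m + 2)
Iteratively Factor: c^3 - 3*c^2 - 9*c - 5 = (c - 5)*(c^2 + 2*c + 1) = (c - 5)*(c + 1)*(c + 1)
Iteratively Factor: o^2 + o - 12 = (o + 4)*(o - 3)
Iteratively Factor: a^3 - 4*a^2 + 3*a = (a - 3)*(a^2 - a) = a*(a - 3)*(a - 1)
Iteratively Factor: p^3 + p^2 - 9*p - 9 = (p + 1)*(p^2 - 9) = (p - 3)*(p + 1)*(p + 3)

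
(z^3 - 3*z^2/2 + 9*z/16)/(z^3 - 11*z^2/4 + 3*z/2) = (z - 3/4)/(z - 2)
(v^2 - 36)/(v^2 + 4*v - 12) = (v - 6)/(v - 2)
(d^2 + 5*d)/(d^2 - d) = (d + 5)/(d - 1)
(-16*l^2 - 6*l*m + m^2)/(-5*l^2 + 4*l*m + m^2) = (-16*l^2 - 6*l*m + m^2)/(-5*l^2 + 4*l*m + m^2)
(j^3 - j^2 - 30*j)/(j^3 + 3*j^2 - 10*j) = (j - 6)/(j - 2)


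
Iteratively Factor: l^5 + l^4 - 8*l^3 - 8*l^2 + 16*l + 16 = (l + 2)*(l^4 - l^3 - 6*l^2 + 4*l + 8) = (l - 2)*(l + 2)*(l^3 + l^2 - 4*l - 4) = (l - 2)*(l + 1)*(l + 2)*(l^2 - 4) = (l - 2)^2*(l + 1)*(l + 2)*(l + 2)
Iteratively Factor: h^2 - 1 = (h - 1)*(h + 1)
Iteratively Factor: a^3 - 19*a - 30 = (a + 3)*(a^2 - 3*a - 10) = (a - 5)*(a + 3)*(a + 2)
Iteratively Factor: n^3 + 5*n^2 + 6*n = (n + 3)*(n^2 + 2*n) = (n + 2)*(n + 3)*(n)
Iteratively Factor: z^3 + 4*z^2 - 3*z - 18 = (z - 2)*(z^2 + 6*z + 9) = (z - 2)*(z + 3)*(z + 3)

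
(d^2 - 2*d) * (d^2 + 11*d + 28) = d^4 + 9*d^3 + 6*d^2 - 56*d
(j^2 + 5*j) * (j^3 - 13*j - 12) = j^5 + 5*j^4 - 13*j^3 - 77*j^2 - 60*j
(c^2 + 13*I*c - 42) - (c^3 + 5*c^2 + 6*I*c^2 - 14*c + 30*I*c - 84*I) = -c^3 - 4*c^2 - 6*I*c^2 + 14*c - 17*I*c - 42 + 84*I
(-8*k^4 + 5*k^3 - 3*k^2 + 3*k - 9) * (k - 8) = -8*k^5 + 69*k^4 - 43*k^3 + 27*k^2 - 33*k + 72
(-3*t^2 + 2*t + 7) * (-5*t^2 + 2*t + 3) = 15*t^4 - 16*t^3 - 40*t^2 + 20*t + 21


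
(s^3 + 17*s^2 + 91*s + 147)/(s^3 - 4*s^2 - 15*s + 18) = (s^2 + 14*s + 49)/(s^2 - 7*s + 6)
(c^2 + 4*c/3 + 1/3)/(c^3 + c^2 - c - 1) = (c + 1/3)/(c^2 - 1)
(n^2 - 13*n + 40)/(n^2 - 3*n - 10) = (n - 8)/(n + 2)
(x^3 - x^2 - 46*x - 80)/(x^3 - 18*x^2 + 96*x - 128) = (x^2 + 7*x + 10)/(x^2 - 10*x + 16)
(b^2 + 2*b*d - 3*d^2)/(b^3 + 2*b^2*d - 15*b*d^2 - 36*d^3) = (b - d)/(b^2 - b*d - 12*d^2)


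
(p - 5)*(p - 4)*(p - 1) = p^3 - 10*p^2 + 29*p - 20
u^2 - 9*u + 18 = (u - 6)*(u - 3)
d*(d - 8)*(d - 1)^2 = d^4 - 10*d^3 + 17*d^2 - 8*d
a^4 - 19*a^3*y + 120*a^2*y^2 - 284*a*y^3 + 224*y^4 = (a - 8*y)*(a - 7*y)*(a - 2*y)^2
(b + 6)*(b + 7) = b^2 + 13*b + 42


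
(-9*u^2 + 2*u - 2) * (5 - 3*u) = 27*u^3 - 51*u^2 + 16*u - 10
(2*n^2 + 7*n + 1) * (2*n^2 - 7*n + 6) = 4*n^4 - 35*n^2 + 35*n + 6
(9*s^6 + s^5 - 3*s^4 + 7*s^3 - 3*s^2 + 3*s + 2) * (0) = 0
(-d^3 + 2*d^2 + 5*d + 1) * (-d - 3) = d^4 + d^3 - 11*d^2 - 16*d - 3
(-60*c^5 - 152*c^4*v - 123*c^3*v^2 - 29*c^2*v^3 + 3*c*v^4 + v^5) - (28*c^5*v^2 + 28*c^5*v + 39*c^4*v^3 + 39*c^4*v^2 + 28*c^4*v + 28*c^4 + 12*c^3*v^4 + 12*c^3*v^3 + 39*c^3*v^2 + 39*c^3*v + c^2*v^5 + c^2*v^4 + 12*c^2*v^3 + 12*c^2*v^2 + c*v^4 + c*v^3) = -28*c^5*v^2 - 28*c^5*v - 60*c^5 - 39*c^4*v^3 - 39*c^4*v^2 - 180*c^4*v - 28*c^4 - 12*c^3*v^4 - 12*c^3*v^3 - 162*c^3*v^2 - 39*c^3*v - c^2*v^5 - c^2*v^4 - 41*c^2*v^3 - 12*c^2*v^2 + 2*c*v^4 - c*v^3 + v^5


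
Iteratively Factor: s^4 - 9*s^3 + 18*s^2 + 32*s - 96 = (s - 3)*(s^3 - 6*s^2 + 32) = (s - 4)*(s - 3)*(s^2 - 2*s - 8) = (s - 4)^2*(s - 3)*(s + 2)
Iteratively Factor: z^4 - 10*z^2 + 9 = (z + 3)*(z^3 - 3*z^2 - z + 3) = (z - 3)*(z + 3)*(z^2 - 1) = (z - 3)*(z - 1)*(z + 3)*(z + 1)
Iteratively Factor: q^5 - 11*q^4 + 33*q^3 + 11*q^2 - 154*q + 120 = (q - 3)*(q^4 - 8*q^3 + 9*q^2 + 38*q - 40) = (q - 3)*(q - 1)*(q^3 - 7*q^2 + 2*q + 40) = (q - 5)*(q - 3)*(q - 1)*(q^2 - 2*q - 8) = (q - 5)*(q - 3)*(q - 1)*(q + 2)*(q - 4)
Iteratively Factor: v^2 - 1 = (v - 1)*(v + 1)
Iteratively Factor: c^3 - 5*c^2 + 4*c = (c - 4)*(c^2 - c) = c*(c - 4)*(c - 1)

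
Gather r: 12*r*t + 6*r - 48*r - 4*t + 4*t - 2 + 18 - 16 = r*(12*t - 42)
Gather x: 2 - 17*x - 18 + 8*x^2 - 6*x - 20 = 8*x^2 - 23*x - 36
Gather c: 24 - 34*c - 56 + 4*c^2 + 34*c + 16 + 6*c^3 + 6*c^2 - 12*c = 6*c^3 + 10*c^2 - 12*c - 16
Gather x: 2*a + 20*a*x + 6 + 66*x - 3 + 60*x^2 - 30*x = 2*a + 60*x^2 + x*(20*a + 36) + 3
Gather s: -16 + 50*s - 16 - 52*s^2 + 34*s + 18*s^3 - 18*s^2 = 18*s^3 - 70*s^2 + 84*s - 32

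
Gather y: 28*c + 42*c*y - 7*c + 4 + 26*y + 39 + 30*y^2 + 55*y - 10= 21*c + 30*y^2 + y*(42*c + 81) + 33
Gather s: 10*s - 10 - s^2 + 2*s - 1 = -s^2 + 12*s - 11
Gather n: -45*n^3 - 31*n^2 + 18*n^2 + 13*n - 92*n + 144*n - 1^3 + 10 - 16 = -45*n^3 - 13*n^2 + 65*n - 7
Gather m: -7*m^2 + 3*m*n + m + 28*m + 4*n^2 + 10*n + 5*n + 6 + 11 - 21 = -7*m^2 + m*(3*n + 29) + 4*n^2 + 15*n - 4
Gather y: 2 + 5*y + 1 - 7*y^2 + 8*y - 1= -7*y^2 + 13*y + 2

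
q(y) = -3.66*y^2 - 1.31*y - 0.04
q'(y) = -7.32*y - 1.31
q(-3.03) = -29.67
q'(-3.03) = 20.87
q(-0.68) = -0.84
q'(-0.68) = 3.67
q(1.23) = -7.19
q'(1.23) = -10.31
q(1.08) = -5.72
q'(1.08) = -9.22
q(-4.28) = -61.48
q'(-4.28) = 30.02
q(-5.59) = -107.09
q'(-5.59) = 39.61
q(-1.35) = -4.94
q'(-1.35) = 8.57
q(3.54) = -50.54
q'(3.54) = -27.22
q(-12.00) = -511.36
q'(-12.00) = 86.53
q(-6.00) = -123.94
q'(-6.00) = 42.61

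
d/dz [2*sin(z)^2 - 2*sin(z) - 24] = 2*sin(2*z) - 2*cos(z)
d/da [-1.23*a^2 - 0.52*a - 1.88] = -2.46*a - 0.52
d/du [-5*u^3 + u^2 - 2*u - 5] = -15*u^2 + 2*u - 2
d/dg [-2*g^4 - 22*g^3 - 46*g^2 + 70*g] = -8*g^3 - 66*g^2 - 92*g + 70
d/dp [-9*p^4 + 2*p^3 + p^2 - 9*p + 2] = -36*p^3 + 6*p^2 + 2*p - 9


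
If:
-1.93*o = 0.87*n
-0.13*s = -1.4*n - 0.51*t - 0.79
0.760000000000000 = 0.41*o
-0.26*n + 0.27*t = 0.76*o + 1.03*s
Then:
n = -4.11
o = 1.85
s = 2.38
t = 10.35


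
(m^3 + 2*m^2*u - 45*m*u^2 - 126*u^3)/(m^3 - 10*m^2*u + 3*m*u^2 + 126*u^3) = (-m - 6*u)/(-m + 6*u)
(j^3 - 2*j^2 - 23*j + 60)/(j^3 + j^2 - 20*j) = (j - 3)/j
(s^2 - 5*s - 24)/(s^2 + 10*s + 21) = (s - 8)/(s + 7)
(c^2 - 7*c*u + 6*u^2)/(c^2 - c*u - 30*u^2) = (c - u)/(c + 5*u)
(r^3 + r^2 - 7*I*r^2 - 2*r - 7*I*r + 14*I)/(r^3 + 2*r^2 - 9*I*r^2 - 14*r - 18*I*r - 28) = (r - 1)/(r - 2*I)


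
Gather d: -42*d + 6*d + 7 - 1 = 6 - 36*d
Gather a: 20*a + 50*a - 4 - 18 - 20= 70*a - 42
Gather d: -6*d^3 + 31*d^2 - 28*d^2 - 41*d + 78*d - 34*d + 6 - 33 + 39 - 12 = -6*d^3 + 3*d^2 + 3*d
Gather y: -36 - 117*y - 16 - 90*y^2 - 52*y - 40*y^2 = -130*y^2 - 169*y - 52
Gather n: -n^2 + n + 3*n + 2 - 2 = -n^2 + 4*n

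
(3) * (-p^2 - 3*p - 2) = -3*p^2 - 9*p - 6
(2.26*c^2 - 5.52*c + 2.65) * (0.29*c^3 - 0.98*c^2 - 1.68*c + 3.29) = 0.6554*c^5 - 3.8156*c^4 + 2.3813*c^3 + 14.112*c^2 - 22.6128*c + 8.7185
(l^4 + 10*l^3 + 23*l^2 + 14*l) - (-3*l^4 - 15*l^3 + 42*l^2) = 4*l^4 + 25*l^3 - 19*l^2 + 14*l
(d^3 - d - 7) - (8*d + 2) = d^3 - 9*d - 9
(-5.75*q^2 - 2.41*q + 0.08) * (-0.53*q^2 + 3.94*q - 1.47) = 3.0475*q^4 - 21.3777*q^3 - 1.0853*q^2 + 3.8579*q - 0.1176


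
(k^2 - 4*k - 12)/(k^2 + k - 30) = (k^2 - 4*k - 12)/(k^2 + k - 30)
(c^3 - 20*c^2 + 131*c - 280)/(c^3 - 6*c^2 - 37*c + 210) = (c - 8)/(c + 6)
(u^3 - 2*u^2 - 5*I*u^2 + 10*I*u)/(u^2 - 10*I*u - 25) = u*(u - 2)/(u - 5*I)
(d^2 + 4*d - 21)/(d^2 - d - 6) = (d + 7)/(d + 2)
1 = 1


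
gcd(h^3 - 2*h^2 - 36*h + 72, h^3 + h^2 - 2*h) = 1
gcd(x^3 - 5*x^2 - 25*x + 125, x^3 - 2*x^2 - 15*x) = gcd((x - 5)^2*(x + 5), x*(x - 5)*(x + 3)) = x - 5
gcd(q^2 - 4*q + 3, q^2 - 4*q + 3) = q^2 - 4*q + 3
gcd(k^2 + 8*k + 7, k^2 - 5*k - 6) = k + 1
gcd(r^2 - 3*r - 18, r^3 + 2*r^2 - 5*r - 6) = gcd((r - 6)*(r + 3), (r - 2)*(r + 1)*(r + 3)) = r + 3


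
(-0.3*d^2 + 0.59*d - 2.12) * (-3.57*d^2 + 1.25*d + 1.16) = 1.071*d^4 - 2.4813*d^3 + 7.9579*d^2 - 1.9656*d - 2.4592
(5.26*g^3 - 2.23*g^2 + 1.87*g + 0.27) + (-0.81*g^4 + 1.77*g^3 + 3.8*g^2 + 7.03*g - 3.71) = -0.81*g^4 + 7.03*g^3 + 1.57*g^2 + 8.9*g - 3.44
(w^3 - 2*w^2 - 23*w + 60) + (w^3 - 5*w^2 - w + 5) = 2*w^3 - 7*w^2 - 24*w + 65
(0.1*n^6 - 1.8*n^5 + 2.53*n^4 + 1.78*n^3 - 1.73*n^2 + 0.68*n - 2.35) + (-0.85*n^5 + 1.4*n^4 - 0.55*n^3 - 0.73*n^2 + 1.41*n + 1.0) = 0.1*n^6 - 2.65*n^5 + 3.93*n^4 + 1.23*n^3 - 2.46*n^2 + 2.09*n - 1.35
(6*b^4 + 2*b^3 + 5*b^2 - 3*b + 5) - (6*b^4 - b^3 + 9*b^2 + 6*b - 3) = 3*b^3 - 4*b^2 - 9*b + 8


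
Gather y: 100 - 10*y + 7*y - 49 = 51 - 3*y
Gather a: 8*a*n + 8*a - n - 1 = a*(8*n + 8) - n - 1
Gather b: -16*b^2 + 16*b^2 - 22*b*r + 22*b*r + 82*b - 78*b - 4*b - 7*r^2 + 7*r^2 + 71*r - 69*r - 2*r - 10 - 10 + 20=0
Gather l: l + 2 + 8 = l + 10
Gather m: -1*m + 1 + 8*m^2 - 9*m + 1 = 8*m^2 - 10*m + 2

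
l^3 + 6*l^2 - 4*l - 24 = (l - 2)*(l + 2)*(l + 6)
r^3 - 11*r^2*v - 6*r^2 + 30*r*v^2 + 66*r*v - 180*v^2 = (r - 6)*(r - 6*v)*(r - 5*v)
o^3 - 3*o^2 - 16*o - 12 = (o - 6)*(o + 1)*(o + 2)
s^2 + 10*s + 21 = (s + 3)*(s + 7)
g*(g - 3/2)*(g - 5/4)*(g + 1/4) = g^4 - 5*g^3/2 + 19*g^2/16 + 15*g/32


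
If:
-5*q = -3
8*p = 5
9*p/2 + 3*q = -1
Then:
No Solution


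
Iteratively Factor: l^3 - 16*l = (l + 4)*(l^2 - 4*l) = (l - 4)*(l + 4)*(l)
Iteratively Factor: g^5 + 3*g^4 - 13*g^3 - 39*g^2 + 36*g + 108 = (g - 2)*(g^4 + 5*g^3 - 3*g^2 - 45*g - 54) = (g - 2)*(g + 3)*(g^3 + 2*g^2 - 9*g - 18) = (g - 2)*(g + 2)*(g + 3)*(g^2 - 9) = (g - 3)*(g - 2)*(g + 2)*(g + 3)*(g + 3)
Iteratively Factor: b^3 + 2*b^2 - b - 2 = (b - 1)*(b^2 + 3*b + 2) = (b - 1)*(b + 2)*(b + 1)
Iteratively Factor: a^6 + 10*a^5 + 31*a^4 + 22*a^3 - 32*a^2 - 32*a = (a)*(a^5 + 10*a^4 + 31*a^3 + 22*a^2 - 32*a - 32) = a*(a + 4)*(a^4 + 6*a^3 + 7*a^2 - 6*a - 8) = a*(a - 1)*(a + 4)*(a^3 + 7*a^2 + 14*a + 8) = a*(a - 1)*(a + 1)*(a + 4)*(a^2 + 6*a + 8) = a*(a - 1)*(a + 1)*(a + 4)^2*(a + 2)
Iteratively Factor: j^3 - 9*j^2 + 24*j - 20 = (j - 2)*(j^2 - 7*j + 10) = (j - 2)^2*(j - 5)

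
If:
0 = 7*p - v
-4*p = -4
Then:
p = 1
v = 7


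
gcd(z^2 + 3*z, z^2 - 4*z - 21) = z + 3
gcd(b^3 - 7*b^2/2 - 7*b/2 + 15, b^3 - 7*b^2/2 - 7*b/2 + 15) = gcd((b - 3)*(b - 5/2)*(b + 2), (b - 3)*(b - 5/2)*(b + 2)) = b^3 - 7*b^2/2 - 7*b/2 + 15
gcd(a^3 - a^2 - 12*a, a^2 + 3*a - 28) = a - 4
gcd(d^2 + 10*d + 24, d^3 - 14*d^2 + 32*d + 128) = 1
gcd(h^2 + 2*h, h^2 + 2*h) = h^2 + 2*h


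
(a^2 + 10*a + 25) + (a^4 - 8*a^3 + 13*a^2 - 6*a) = a^4 - 8*a^3 + 14*a^2 + 4*a + 25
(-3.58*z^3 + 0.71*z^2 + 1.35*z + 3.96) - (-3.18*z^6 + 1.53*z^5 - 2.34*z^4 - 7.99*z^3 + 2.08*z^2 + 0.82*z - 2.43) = 3.18*z^6 - 1.53*z^5 + 2.34*z^4 + 4.41*z^3 - 1.37*z^2 + 0.53*z + 6.39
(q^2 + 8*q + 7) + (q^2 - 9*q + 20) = 2*q^2 - q + 27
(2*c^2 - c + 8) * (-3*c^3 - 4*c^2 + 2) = -6*c^5 - 5*c^4 - 20*c^3 - 28*c^2 - 2*c + 16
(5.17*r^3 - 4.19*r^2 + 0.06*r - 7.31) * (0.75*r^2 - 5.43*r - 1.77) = 3.8775*r^5 - 31.2156*r^4 + 13.6458*r^3 + 1.608*r^2 + 39.5871*r + 12.9387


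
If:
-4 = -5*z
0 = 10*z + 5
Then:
No Solution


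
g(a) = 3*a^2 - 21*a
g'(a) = 6*a - 21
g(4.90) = -30.87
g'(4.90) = 8.40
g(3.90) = -36.27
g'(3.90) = 2.40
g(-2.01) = 54.33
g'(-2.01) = -33.06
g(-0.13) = 2.78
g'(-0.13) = -21.78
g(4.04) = -35.88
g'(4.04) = 3.24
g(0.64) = -12.21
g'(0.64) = -17.16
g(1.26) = -21.70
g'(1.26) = -13.44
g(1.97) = -29.73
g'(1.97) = -9.18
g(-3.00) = 90.00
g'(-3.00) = -39.00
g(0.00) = 0.00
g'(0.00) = -21.00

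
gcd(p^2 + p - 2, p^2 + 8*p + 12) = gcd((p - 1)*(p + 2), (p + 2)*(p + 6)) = p + 2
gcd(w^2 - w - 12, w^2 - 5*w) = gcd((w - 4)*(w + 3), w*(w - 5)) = 1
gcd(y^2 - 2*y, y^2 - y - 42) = 1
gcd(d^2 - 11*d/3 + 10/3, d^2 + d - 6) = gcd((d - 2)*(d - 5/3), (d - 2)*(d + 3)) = d - 2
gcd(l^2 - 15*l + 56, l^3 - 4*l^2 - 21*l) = l - 7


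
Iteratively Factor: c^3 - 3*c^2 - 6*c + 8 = (c - 1)*(c^2 - 2*c - 8) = (c - 4)*(c - 1)*(c + 2)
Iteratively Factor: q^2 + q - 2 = (q - 1)*(q + 2)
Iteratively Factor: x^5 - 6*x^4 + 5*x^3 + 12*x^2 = (x)*(x^4 - 6*x^3 + 5*x^2 + 12*x) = x^2*(x^3 - 6*x^2 + 5*x + 12) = x^2*(x - 4)*(x^2 - 2*x - 3) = x^2*(x - 4)*(x + 1)*(x - 3)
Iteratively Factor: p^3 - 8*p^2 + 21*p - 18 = (p - 3)*(p^2 - 5*p + 6) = (p - 3)^2*(p - 2)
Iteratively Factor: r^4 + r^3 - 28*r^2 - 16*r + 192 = (r + 4)*(r^3 - 3*r^2 - 16*r + 48) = (r + 4)^2*(r^2 - 7*r + 12) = (r - 3)*(r + 4)^2*(r - 4)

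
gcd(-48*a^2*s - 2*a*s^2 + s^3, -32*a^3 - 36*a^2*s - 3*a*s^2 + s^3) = -8*a + s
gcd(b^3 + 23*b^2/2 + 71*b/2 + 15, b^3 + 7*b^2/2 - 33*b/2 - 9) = b^2 + 13*b/2 + 3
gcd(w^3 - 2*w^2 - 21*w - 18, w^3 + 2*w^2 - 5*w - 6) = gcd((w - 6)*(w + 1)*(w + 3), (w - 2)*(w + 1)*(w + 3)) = w^2 + 4*w + 3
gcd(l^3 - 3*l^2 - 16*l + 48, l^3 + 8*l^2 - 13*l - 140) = l - 4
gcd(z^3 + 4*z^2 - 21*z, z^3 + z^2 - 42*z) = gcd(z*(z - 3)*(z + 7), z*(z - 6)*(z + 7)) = z^2 + 7*z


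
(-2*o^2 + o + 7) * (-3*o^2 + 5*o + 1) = 6*o^4 - 13*o^3 - 18*o^2 + 36*o + 7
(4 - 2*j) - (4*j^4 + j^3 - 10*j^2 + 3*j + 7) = -4*j^4 - j^3 + 10*j^2 - 5*j - 3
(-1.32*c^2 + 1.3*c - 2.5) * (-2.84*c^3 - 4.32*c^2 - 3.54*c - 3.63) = 3.7488*c^5 + 2.0104*c^4 + 6.1568*c^3 + 10.9896*c^2 + 4.131*c + 9.075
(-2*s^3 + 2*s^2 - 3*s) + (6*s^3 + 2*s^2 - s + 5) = 4*s^3 + 4*s^2 - 4*s + 5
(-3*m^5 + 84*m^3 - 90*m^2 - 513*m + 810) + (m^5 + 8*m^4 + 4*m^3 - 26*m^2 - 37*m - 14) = -2*m^5 + 8*m^4 + 88*m^3 - 116*m^2 - 550*m + 796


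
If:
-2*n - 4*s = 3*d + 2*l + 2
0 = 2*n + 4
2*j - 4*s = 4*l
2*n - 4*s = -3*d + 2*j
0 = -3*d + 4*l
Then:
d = 8/9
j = 1/3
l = 2/3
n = -2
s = -1/2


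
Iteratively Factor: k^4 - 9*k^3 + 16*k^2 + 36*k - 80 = (k - 5)*(k^3 - 4*k^2 - 4*k + 16) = (k - 5)*(k + 2)*(k^2 - 6*k + 8) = (k - 5)*(k - 2)*(k + 2)*(k - 4)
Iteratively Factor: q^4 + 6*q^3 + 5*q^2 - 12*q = (q + 4)*(q^3 + 2*q^2 - 3*q) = (q - 1)*(q + 4)*(q^2 + 3*q) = (q - 1)*(q + 3)*(q + 4)*(q)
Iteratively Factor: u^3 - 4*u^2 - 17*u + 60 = (u - 3)*(u^2 - u - 20) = (u - 5)*(u - 3)*(u + 4)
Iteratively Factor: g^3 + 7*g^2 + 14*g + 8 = (g + 1)*(g^2 + 6*g + 8) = (g + 1)*(g + 2)*(g + 4)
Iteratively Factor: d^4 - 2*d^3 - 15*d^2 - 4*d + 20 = (d + 2)*(d^3 - 4*d^2 - 7*d + 10) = (d - 5)*(d + 2)*(d^2 + d - 2) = (d - 5)*(d - 1)*(d + 2)*(d + 2)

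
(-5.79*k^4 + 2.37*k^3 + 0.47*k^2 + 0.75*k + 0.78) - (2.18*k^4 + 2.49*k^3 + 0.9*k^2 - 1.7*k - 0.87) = -7.97*k^4 - 0.12*k^3 - 0.43*k^2 + 2.45*k + 1.65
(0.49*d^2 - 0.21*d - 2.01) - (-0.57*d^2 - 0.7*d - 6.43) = 1.06*d^2 + 0.49*d + 4.42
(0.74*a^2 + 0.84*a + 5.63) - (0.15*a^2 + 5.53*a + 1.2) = 0.59*a^2 - 4.69*a + 4.43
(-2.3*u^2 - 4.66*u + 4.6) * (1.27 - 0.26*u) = 0.598*u^3 - 1.7094*u^2 - 7.1142*u + 5.842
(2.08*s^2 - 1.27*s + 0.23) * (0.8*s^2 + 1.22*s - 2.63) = 1.664*s^4 + 1.5216*s^3 - 6.8358*s^2 + 3.6207*s - 0.6049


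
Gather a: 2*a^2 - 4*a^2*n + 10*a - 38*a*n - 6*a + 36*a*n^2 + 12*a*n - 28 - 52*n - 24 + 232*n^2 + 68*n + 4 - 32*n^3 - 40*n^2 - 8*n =a^2*(2 - 4*n) + a*(36*n^2 - 26*n + 4) - 32*n^3 + 192*n^2 + 8*n - 48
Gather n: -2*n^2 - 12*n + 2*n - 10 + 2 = -2*n^2 - 10*n - 8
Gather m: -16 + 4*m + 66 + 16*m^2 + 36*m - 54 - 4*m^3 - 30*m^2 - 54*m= -4*m^3 - 14*m^2 - 14*m - 4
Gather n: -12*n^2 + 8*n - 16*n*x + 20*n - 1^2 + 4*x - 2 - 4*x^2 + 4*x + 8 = -12*n^2 + n*(28 - 16*x) - 4*x^2 + 8*x + 5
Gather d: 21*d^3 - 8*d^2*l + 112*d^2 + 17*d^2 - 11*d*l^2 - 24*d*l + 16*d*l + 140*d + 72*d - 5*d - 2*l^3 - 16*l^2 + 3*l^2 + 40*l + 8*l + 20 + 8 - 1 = 21*d^3 + d^2*(129 - 8*l) + d*(-11*l^2 - 8*l + 207) - 2*l^3 - 13*l^2 + 48*l + 27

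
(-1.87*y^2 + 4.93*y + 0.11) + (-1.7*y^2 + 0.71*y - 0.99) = -3.57*y^2 + 5.64*y - 0.88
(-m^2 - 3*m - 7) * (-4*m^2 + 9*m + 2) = 4*m^4 + 3*m^3 - m^2 - 69*m - 14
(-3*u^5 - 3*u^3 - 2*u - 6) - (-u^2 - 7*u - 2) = -3*u^5 - 3*u^3 + u^2 + 5*u - 4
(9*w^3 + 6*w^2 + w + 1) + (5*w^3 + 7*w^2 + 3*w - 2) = 14*w^3 + 13*w^2 + 4*w - 1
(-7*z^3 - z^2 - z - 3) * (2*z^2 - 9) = -14*z^5 - 2*z^4 + 61*z^3 + 3*z^2 + 9*z + 27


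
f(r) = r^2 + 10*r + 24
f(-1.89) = 8.67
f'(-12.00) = -14.00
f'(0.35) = 10.70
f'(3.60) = 17.20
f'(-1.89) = 6.22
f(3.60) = 72.96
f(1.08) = 35.97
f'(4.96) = 19.92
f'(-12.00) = -14.00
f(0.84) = 33.11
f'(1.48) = 12.96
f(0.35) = 27.62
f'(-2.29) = 5.42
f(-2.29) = 6.34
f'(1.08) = 12.16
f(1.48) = 40.99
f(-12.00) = 48.00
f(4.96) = 98.20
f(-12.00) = 48.00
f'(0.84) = 11.68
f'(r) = 2*r + 10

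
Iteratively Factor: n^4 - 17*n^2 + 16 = (n + 4)*(n^3 - 4*n^2 - n + 4) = (n - 4)*(n + 4)*(n^2 - 1) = (n - 4)*(n + 1)*(n + 4)*(n - 1)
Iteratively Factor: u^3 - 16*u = (u)*(u^2 - 16) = u*(u + 4)*(u - 4)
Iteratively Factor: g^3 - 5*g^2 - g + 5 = (g - 1)*(g^2 - 4*g - 5) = (g - 5)*(g - 1)*(g + 1)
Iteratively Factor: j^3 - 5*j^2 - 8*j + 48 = (j - 4)*(j^2 - j - 12) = (j - 4)^2*(j + 3)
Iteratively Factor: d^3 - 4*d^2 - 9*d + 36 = (d + 3)*(d^2 - 7*d + 12) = (d - 4)*(d + 3)*(d - 3)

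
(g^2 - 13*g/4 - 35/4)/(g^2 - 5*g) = (g + 7/4)/g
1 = 1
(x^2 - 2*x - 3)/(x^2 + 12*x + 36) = (x^2 - 2*x - 3)/(x^2 + 12*x + 36)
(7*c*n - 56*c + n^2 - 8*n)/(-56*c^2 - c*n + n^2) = (8 - n)/(8*c - n)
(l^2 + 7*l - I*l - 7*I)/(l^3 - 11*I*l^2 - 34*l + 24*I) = (l + 7)/(l^2 - 10*I*l - 24)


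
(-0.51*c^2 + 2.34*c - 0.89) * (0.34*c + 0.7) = -0.1734*c^3 + 0.4386*c^2 + 1.3354*c - 0.623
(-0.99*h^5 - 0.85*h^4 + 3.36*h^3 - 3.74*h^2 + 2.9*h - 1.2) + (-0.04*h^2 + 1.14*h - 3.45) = -0.99*h^5 - 0.85*h^4 + 3.36*h^3 - 3.78*h^2 + 4.04*h - 4.65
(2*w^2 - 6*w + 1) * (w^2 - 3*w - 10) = 2*w^4 - 12*w^3 - w^2 + 57*w - 10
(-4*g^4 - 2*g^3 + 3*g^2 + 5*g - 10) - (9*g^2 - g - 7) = -4*g^4 - 2*g^3 - 6*g^2 + 6*g - 3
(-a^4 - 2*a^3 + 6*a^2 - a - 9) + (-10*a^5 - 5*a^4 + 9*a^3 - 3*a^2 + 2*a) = -10*a^5 - 6*a^4 + 7*a^3 + 3*a^2 + a - 9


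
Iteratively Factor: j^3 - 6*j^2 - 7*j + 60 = (j - 5)*(j^2 - j - 12) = (j - 5)*(j - 4)*(j + 3)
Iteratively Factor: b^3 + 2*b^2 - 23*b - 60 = (b + 3)*(b^2 - b - 20) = (b - 5)*(b + 3)*(b + 4)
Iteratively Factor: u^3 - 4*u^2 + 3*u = (u - 1)*(u^2 - 3*u) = u*(u - 1)*(u - 3)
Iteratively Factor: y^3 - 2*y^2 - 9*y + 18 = (y - 2)*(y^2 - 9) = (y - 2)*(y + 3)*(y - 3)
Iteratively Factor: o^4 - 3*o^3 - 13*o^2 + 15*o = (o - 1)*(o^3 - 2*o^2 - 15*o) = o*(o - 1)*(o^2 - 2*o - 15) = o*(o - 1)*(o + 3)*(o - 5)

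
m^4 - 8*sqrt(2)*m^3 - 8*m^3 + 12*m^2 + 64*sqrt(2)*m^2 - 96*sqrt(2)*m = m*(m - 6)*(m - 2)*(m - 8*sqrt(2))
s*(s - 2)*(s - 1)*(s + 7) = s^4 + 4*s^3 - 19*s^2 + 14*s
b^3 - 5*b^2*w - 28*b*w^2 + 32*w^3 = (b - 8*w)*(b - w)*(b + 4*w)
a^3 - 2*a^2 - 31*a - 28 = (a - 7)*(a + 1)*(a + 4)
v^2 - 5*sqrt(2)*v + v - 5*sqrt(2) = (v + 1)*(v - 5*sqrt(2))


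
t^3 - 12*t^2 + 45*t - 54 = (t - 6)*(t - 3)^2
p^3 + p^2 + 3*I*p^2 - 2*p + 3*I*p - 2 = (p + 1)*(p + I)*(p + 2*I)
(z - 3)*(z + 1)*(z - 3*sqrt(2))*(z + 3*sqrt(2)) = z^4 - 2*z^3 - 21*z^2 + 36*z + 54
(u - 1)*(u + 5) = u^2 + 4*u - 5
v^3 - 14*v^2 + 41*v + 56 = (v - 8)*(v - 7)*(v + 1)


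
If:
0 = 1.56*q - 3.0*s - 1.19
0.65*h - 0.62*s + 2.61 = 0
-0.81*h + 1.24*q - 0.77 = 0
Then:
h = -6.04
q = -3.33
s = -2.13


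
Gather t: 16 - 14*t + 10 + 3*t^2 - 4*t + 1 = 3*t^2 - 18*t + 27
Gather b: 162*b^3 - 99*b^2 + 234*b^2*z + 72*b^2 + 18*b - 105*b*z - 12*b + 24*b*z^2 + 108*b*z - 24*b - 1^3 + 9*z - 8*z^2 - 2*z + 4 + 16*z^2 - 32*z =162*b^3 + b^2*(234*z - 27) + b*(24*z^2 + 3*z - 18) + 8*z^2 - 25*z + 3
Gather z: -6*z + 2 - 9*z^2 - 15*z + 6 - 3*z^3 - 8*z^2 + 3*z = -3*z^3 - 17*z^2 - 18*z + 8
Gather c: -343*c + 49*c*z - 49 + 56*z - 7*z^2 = c*(49*z - 343) - 7*z^2 + 56*z - 49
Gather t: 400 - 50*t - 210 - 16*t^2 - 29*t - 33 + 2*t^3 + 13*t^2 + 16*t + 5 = 2*t^3 - 3*t^2 - 63*t + 162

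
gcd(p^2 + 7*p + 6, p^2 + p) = p + 1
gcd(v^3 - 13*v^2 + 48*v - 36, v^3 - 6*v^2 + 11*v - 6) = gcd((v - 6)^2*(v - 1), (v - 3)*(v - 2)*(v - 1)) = v - 1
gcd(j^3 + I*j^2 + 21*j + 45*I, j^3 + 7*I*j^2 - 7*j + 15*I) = j + 3*I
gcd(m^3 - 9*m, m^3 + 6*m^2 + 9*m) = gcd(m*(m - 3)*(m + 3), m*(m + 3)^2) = m^2 + 3*m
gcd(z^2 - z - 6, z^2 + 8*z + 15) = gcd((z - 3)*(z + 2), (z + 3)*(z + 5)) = 1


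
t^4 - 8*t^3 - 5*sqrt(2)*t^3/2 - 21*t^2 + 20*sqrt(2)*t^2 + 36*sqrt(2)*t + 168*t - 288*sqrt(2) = (t - 8)*(t - 4*sqrt(2))*(t - 3*sqrt(2)/2)*(t + 3*sqrt(2))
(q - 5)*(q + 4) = q^2 - q - 20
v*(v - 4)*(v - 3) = v^3 - 7*v^2 + 12*v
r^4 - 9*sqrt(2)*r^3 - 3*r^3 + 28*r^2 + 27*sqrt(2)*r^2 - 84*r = r*(r - 3)*(r - 7*sqrt(2))*(r - 2*sqrt(2))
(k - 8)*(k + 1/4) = k^2 - 31*k/4 - 2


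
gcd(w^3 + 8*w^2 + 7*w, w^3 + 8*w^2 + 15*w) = w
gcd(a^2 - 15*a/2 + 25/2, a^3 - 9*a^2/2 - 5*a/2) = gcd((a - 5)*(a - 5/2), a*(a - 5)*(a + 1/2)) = a - 5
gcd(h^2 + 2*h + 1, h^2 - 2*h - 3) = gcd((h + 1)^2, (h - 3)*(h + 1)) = h + 1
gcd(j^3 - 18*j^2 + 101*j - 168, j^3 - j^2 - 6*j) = j - 3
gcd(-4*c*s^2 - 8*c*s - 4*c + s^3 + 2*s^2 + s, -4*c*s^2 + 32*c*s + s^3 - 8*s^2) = -4*c + s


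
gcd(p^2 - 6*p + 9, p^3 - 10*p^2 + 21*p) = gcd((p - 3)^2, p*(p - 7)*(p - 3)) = p - 3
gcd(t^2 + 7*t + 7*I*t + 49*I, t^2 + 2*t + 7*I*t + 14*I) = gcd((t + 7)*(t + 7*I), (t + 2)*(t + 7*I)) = t + 7*I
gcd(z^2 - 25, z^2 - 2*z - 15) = z - 5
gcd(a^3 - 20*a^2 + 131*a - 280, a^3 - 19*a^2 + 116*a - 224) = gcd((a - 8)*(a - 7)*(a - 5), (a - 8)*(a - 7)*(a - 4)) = a^2 - 15*a + 56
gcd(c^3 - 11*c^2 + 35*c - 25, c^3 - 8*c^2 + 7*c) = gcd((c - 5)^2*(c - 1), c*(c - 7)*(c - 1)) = c - 1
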